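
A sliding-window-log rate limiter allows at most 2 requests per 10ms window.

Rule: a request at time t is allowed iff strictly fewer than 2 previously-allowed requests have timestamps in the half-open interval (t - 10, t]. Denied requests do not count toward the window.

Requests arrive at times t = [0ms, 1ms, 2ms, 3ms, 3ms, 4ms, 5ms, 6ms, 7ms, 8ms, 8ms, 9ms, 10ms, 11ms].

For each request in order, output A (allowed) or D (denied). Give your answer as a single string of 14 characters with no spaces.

Answer: AADDDDDDDDDDAA

Derivation:
Tracking allowed requests in the window:
  req#1 t=0ms: ALLOW
  req#2 t=1ms: ALLOW
  req#3 t=2ms: DENY
  req#4 t=3ms: DENY
  req#5 t=3ms: DENY
  req#6 t=4ms: DENY
  req#7 t=5ms: DENY
  req#8 t=6ms: DENY
  req#9 t=7ms: DENY
  req#10 t=8ms: DENY
  req#11 t=8ms: DENY
  req#12 t=9ms: DENY
  req#13 t=10ms: ALLOW
  req#14 t=11ms: ALLOW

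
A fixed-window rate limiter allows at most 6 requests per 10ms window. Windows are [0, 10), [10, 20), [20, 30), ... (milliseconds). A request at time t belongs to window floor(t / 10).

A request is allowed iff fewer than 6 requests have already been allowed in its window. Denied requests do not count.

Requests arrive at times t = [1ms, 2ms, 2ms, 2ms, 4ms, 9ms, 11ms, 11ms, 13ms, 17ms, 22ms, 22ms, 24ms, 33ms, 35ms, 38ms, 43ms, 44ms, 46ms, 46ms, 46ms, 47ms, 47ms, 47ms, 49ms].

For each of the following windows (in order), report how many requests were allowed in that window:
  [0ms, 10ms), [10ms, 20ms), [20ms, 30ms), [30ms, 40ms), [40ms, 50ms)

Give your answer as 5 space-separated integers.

Answer: 6 4 3 3 6

Derivation:
Processing requests:
  req#1 t=1ms (window 0): ALLOW
  req#2 t=2ms (window 0): ALLOW
  req#3 t=2ms (window 0): ALLOW
  req#4 t=2ms (window 0): ALLOW
  req#5 t=4ms (window 0): ALLOW
  req#6 t=9ms (window 0): ALLOW
  req#7 t=11ms (window 1): ALLOW
  req#8 t=11ms (window 1): ALLOW
  req#9 t=13ms (window 1): ALLOW
  req#10 t=17ms (window 1): ALLOW
  req#11 t=22ms (window 2): ALLOW
  req#12 t=22ms (window 2): ALLOW
  req#13 t=24ms (window 2): ALLOW
  req#14 t=33ms (window 3): ALLOW
  req#15 t=35ms (window 3): ALLOW
  req#16 t=38ms (window 3): ALLOW
  req#17 t=43ms (window 4): ALLOW
  req#18 t=44ms (window 4): ALLOW
  req#19 t=46ms (window 4): ALLOW
  req#20 t=46ms (window 4): ALLOW
  req#21 t=46ms (window 4): ALLOW
  req#22 t=47ms (window 4): ALLOW
  req#23 t=47ms (window 4): DENY
  req#24 t=47ms (window 4): DENY
  req#25 t=49ms (window 4): DENY

Allowed counts by window: 6 4 3 3 6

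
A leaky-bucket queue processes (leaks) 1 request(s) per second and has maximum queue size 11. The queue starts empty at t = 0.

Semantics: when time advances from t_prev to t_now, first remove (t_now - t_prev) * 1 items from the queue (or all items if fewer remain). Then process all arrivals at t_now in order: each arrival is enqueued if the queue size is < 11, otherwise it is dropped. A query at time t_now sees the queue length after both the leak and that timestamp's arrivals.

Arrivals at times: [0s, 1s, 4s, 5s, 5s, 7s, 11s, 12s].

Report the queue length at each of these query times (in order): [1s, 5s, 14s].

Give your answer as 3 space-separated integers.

Answer: 1 2 0

Derivation:
Queue lengths at query times:
  query t=1s: backlog = 1
  query t=5s: backlog = 2
  query t=14s: backlog = 0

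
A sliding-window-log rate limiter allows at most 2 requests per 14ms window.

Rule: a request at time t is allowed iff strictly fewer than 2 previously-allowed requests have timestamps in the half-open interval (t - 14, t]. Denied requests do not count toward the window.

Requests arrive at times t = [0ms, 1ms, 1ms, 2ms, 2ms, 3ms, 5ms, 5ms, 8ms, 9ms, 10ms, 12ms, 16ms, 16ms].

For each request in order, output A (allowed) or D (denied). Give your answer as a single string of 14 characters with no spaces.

Tracking allowed requests in the window:
  req#1 t=0ms: ALLOW
  req#2 t=1ms: ALLOW
  req#3 t=1ms: DENY
  req#4 t=2ms: DENY
  req#5 t=2ms: DENY
  req#6 t=3ms: DENY
  req#7 t=5ms: DENY
  req#8 t=5ms: DENY
  req#9 t=8ms: DENY
  req#10 t=9ms: DENY
  req#11 t=10ms: DENY
  req#12 t=12ms: DENY
  req#13 t=16ms: ALLOW
  req#14 t=16ms: ALLOW

Answer: AADDDDDDDDDDAA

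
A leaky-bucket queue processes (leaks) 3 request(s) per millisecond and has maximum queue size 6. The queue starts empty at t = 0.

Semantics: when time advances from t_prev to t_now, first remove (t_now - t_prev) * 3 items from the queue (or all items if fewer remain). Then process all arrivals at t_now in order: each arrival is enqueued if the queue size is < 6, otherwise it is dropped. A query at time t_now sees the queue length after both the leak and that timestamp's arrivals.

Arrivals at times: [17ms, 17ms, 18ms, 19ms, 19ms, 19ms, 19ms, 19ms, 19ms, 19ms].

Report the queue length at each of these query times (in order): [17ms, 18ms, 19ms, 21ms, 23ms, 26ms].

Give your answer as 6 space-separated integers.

Queue lengths at query times:
  query t=17ms: backlog = 2
  query t=18ms: backlog = 1
  query t=19ms: backlog = 6
  query t=21ms: backlog = 0
  query t=23ms: backlog = 0
  query t=26ms: backlog = 0

Answer: 2 1 6 0 0 0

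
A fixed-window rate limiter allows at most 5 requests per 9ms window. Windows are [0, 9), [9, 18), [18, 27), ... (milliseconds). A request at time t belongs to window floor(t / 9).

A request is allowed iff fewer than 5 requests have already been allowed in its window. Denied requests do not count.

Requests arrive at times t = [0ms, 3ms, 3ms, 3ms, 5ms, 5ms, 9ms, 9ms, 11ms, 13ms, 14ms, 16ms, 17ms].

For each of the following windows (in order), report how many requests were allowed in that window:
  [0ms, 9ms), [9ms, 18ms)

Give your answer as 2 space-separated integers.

Answer: 5 5

Derivation:
Processing requests:
  req#1 t=0ms (window 0): ALLOW
  req#2 t=3ms (window 0): ALLOW
  req#3 t=3ms (window 0): ALLOW
  req#4 t=3ms (window 0): ALLOW
  req#5 t=5ms (window 0): ALLOW
  req#6 t=5ms (window 0): DENY
  req#7 t=9ms (window 1): ALLOW
  req#8 t=9ms (window 1): ALLOW
  req#9 t=11ms (window 1): ALLOW
  req#10 t=13ms (window 1): ALLOW
  req#11 t=14ms (window 1): ALLOW
  req#12 t=16ms (window 1): DENY
  req#13 t=17ms (window 1): DENY

Allowed counts by window: 5 5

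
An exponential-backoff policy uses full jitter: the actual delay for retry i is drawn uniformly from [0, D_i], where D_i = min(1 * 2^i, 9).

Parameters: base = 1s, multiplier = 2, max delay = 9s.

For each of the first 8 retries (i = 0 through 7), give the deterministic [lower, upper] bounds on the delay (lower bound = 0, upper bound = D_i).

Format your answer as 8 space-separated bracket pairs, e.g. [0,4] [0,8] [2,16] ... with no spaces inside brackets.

Answer: [0,1] [0,2] [0,4] [0,8] [0,9] [0,9] [0,9] [0,9]

Derivation:
Computing bounds per retry:
  i=0: D_i=min(1*2^0,9)=1, bounds=[0,1]
  i=1: D_i=min(1*2^1,9)=2, bounds=[0,2]
  i=2: D_i=min(1*2^2,9)=4, bounds=[0,4]
  i=3: D_i=min(1*2^3,9)=8, bounds=[0,8]
  i=4: D_i=min(1*2^4,9)=9, bounds=[0,9]
  i=5: D_i=min(1*2^5,9)=9, bounds=[0,9]
  i=6: D_i=min(1*2^6,9)=9, bounds=[0,9]
  i=7: D_i=min(1*2^7,9)=9, bounds=[0,9]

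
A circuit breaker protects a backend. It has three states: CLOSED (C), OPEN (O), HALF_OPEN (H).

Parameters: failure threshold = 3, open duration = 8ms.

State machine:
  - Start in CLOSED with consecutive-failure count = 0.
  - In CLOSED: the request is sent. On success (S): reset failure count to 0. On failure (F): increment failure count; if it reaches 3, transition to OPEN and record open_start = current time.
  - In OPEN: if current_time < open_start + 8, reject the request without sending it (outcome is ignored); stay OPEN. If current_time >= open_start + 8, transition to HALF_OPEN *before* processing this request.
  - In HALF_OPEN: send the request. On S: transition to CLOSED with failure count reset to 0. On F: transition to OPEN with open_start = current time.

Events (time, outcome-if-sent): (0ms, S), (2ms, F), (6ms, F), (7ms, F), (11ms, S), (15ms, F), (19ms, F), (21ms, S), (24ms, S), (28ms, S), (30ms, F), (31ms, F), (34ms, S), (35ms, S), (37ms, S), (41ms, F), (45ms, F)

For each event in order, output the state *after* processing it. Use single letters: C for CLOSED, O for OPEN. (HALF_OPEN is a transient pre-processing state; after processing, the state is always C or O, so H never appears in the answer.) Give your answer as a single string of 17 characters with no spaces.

Answer: CCCOOOOOCCCCCCCCC

Derivation:
State after each event:
  event#1 t=0ms outcome=S: state=CLOSED
  event#2 t=2ms outcome=F: state=CLOSED
  event#3 t=6ms outcome=F: state=CLOSED
  event#4 t=7ms outcome=F: state=OPEN
  event#5 t=11ms outcome=S: state=OPEN
  event#6 t=15ms outcome=F: state=OPEN
  event#7 t=19ms outcome=F: state=OPEN
  event#8 t=21ms outcome=S: state=OPEN
  event#9 t=24ms outcome=S: state=CLOSED
  event#10 t=28ms outcome=S: state=CLOSED
  event#11 t=30ms outcome=F: state=CLOSED
  event#12 t=31ms outcome=F: state=CLOSED
  event#13 t=34ms outcome=S: state=CLOSED
  event#14 t=35ms outcome=S: state=CLOSED
  event#15 t=37ms outcome=S: state=CLOSED
  event#16 t=41ms outcome=F: state=CLOSED
  event#17 t=45ms outcome=F: state=CLOSED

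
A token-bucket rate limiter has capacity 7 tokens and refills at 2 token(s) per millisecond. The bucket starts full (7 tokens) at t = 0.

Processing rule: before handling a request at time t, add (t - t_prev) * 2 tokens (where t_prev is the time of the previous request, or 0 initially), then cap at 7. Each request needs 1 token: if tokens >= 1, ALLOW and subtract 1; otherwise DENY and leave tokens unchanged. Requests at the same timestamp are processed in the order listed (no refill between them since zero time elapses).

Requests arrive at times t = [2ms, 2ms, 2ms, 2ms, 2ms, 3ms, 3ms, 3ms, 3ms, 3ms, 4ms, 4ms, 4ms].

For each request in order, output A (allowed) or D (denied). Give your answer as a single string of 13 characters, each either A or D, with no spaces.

Answer: AAAAAAAAADAAD

Derivation:
Simulating step by step:
  req#1 t=2ms: ALLOW
  req#2 t=2ms: ALLOW
  req#3 t=2ms: ALLOW
  req#4 t=2ms: ALLOW
  req#5 t=2ms: ALLOW
  req#6 t=3ms: ALLOW
  req#7 t=3ms: ALLOW
  req#8 t=3ms: ALLOW
  req#9 t=3ms: ALLOW
  req#10 t=3ms: DENY
  req#11 t=4ms: ALLOW
  req#12 t=4ms: ALLOW
  req#13 t=4ms: DENY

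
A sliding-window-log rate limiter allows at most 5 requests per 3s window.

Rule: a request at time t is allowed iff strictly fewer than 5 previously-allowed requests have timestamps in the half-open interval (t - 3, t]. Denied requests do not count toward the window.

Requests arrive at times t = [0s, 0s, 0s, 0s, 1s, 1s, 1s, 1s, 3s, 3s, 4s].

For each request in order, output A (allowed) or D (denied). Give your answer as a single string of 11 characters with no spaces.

Answer: AAAAADDDAAA

Derivation:
Tracking allowed requests in the window:
  req#1 t=0s: ALLOW
  req#2 t=0s: ALLOW
  req#3 t=0s: ALLOW
  req#4 t=0s: ALLOW
  req#5 t=1s: ALLOW
  req#6 t=1s: DENY
  req#7 t=1s: DENY
  req#8 t=1s: DENY
  req#9 t=3s: ALLOW
  req#10 t=3s: ALLOW
  req#11 t=4s: ALLOW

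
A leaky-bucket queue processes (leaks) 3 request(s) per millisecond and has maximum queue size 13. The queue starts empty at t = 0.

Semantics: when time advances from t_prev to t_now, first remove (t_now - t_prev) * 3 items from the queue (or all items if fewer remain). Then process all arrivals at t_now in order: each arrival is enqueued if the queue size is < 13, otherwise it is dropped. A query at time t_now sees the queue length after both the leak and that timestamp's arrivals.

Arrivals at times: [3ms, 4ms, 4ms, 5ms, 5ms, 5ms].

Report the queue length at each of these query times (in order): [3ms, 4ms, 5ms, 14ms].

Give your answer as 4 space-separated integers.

Answer: 1 2 3 0

Derivation:
Queue lengths at query times:
  query t=3ms: backlog = 1
  query t=4ms: backlog = 2
  query t=5ms: backlog = 3
  query t=14ms: backlog = 0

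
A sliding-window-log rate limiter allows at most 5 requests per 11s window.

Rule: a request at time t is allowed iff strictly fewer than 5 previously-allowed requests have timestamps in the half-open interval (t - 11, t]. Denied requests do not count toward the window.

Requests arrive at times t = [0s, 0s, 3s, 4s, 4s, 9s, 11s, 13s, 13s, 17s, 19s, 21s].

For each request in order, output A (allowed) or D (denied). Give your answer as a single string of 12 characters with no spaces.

Answer: AAAAADAADAAA

Derivation:
Tracking allowed requests in the window:
  req#1 t=0s: ALLOW
  req#2 t=0s: ALLOW
  req#3 t=3s: ALLOW
  req#4 t=4s: ALLOW
  req#5 t=4s: ALLOW
  req#6 t=9s: DENY
  req#7 t=11s: ALLOW
  req#8 t=13s: ALLOW
  req#9 t=13s: DENY
  req#10 t=17s: ALLOW
  req#11 t=19s: ALLOW
  req#12 t=21s: ALLOW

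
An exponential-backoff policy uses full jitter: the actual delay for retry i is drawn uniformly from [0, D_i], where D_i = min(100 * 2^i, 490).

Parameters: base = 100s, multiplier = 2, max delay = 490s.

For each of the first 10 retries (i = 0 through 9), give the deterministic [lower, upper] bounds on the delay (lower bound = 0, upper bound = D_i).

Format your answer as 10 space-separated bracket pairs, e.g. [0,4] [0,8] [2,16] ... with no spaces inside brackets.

Computing bounds per retry:
  i=0: D_i=min(100*2^0,490)=100, bounds=[0,100]
  i=1: D_i=min(100*2^1,490)=200, bounds=[0,200]
  i=2: D_i=min(100*2^2,490)=400, bounds=[0,400]
  i=3: D_i=min(100*2^3,490)=490, bounds=[0,490]
  i=4: D_i=min(100*2^4,490)=490, bounds=[0,490]
  i=5: D_i=min(100*2^5,490)=490, bounds=[0,490]
  i=6: D_i=min(100*2^6,490)=490, bounds=[0,490]
  i=7: D_i=min(100*2^7,490)=490, bounds=[0,490]
  i=8: D_i=min(100*2^8,490)=490, bounds=[0,490]
  i=9: D_i=min(100*2^9,490)=490, bounds=[0,490]

Answer: [0,100] [0,200] [0,400] [0,490] [0,490] [0,490] [0,490] [0,490] [0,490] [0,490]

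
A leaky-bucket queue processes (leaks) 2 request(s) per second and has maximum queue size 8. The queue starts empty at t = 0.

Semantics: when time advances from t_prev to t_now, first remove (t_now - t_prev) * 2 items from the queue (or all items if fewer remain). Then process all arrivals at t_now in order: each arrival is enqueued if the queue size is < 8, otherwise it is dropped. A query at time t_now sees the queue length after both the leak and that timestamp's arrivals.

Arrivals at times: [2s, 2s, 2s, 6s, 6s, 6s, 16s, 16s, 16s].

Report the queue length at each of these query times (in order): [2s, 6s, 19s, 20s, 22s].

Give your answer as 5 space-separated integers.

Answer: 3 3 0 0 0

Derivation:
Queue lengths at query times:
  query t=2s: backlog = 3
  query t=6s: backlog = 3
  query t=19s: backlog = 0
  query t=20s: backlog = 0
  query t=22s: backlog = 0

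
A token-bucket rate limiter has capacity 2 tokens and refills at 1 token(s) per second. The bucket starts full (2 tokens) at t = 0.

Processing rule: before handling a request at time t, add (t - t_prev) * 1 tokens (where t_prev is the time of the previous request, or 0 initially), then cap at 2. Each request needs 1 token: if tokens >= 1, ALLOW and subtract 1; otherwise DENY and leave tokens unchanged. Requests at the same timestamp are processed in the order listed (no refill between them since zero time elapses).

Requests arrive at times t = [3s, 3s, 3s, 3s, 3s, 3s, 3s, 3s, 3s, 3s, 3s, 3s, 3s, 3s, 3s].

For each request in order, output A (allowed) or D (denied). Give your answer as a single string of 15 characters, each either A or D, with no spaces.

Answer: AADDDDDDDDDDDDD

Derivation:
Simulating step by step:
  req#1 t=3s: ALLOW
  req#2 t=3s: ALLOW
  req#3 t=3s: DENY
  req#4 t=3s: DENY
  req#5 t=3s: DENY
  req#6 t=3s: DENY
  req#7 t=3s: DENY
  req#8 t=3s: DENY
  req#9 t=3s: DENY
  req#10 t=3s: DENY
  req#11 t=3s: DENY
  req#12 t=3s: DENY
  req#13 t=3s: DENY
  req#14 t=3s: DENY
  req#15 t=3s: DENY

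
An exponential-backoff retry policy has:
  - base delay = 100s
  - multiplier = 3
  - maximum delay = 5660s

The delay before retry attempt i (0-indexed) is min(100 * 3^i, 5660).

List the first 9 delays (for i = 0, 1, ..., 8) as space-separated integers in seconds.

Answer: 100 300 900 2700 5660 5660 5660 5660 5660

Derivation:
Computing each delay:
  i=0: min(100*3^0, 5660) = 100
  i=1: min(100*3^1, 5660) = 300
  i=2: min(100*3^2, 5660) = 900
  i=3: min(100*3^3, 5660) = 2700
  i=4: min(100*3^4, 5660) = 5660
  i=5: min(100*3^5, 5660) = 5660
  i=6: min(100*3^6, 5660) = 5660
  i=7: min(100*3^7, 5660) = 5660
  i=8: min(100*3^8, 5660) = 5660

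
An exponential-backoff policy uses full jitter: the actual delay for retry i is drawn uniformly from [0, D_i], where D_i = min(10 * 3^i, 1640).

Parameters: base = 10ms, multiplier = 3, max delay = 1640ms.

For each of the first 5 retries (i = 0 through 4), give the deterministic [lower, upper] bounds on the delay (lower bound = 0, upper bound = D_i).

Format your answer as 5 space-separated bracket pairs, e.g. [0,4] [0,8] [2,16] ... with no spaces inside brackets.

Answer: [0,10] [0,30] [0,90] [0,270] [0,810]

Derivation:
Computing bounds per retry:
  i=0: D_i=min(10*3^0,1640)=10, bounds=[0,10]
  i=1: D_i=min(10*3^1,1640)=30, bounds=[0,30]
  i=2: D_i=min(10*3^2,1640)=90, bounds=[0,90]
  i=3: D_i=min(10*3^3,1640)=270, bounds=[0,270]
  i=4: D_i=min(10*3^4,1640)=810, bounds=[0,810]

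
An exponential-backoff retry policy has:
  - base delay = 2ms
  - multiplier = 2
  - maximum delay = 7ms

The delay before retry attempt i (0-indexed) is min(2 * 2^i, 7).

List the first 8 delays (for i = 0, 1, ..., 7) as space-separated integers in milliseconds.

Computing each delay:
  i=0: min(2*2^0, 7) = 2
  i=1: min(2*2^1, 7) = 4
  i=2: min(2*2^2, 7) = 7
  i=3: min(2*2^3, 7) = 7
  i=4: min(2*2^4, 7) = 7
  i=5: min(2*2^5, 7) = 7
  i=6: min(2*2^6, 7) = 7
  i=7: min(2*2^7, 7) = 7

Answer: 2 4 7 7 7 7 7 7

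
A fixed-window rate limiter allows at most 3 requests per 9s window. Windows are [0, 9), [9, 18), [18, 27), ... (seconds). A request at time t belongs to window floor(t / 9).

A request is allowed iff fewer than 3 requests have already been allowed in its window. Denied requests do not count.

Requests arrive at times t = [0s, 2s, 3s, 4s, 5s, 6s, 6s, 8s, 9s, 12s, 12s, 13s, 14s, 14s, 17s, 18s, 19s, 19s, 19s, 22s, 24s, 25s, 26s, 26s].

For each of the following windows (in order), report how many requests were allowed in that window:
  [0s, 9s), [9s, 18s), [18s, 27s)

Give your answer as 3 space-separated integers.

Processing requests:
  req#1 t=0s (window 0): ALLOW
  req#2 t=2s (window 0): ALLOW
  req#3 t=3s (window 0): ALLOW
  req#4 t=4s (window 0): DENY
  req#5 t=5s (window 0): DENY
  req#6 t=6s (window 0): DENY
  req#7 t=6s (window 0): DENY
  req#8 t=8s (window 0): DENY
  req#9 t=9s (window 1): ALLOW
  req#10 t=12s (window 1): ALLOW
  req#11 t=12s (window 1): ALLOW
  req#12 t=13s (window 1): DENY
  req#13 t=14s (window 1): DENY
  req#14 t=14s (window 1): DENY
  req#15 t=17s (window 1): DENY
  req#16 t=18s (window 2): ALLOW
  req#17 t=19s (window 2): ALLOW
  req#18 t=19s (window 2): ALLOW
  req#19 t=19s (window 2): DENY
  req#20 t=22s (window 2): DENY
  req#21 t=24s (window 2): DENY
  req#22 t=25s (window 2): DENY
  req#23 t=26s (window 2): DENY
  req#24 t=26s (window 2): DENY

Allowed counts by window: 3 3 3

Answer: 3 3 3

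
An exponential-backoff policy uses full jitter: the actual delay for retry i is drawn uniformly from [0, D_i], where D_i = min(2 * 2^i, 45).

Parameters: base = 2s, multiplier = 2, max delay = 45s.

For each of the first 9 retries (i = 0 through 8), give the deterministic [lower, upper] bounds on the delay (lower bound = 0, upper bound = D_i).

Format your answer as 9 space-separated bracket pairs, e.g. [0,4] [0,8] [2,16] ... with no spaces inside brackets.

Computing bounds per retry:
  i=0: D_i=min(2*2^0,45)=2, bounds=[0,2]
  i=1: D_i=min(2*2^1,45)=4, bounds=[0,4]
  i=2: D_i=min(2*2^2,45)=8, bounds=[0,8]
  i=3: D_i=min(2*2^3,45)=16, bounds=[0,16]
  i=4: D_i=min(2*2^4,45)=32, bounds=[0,32]
  i=5: D_i=min(2*2^5,45)=45, bounds=[0,45]
  i=6: D_i=min(2*2^6,45)=45, bounds=[0,45]
  i=7: D_i=min(2*2^7,45)=45, bounds=[0,45]
  i=8: D_i=min(2*2^8,45)=45, bounds=[0,45]

Answer: [0,2] [0,4] [0,8] [0,16] [0,32] [0,45] [0,45] [0,45] [0,45]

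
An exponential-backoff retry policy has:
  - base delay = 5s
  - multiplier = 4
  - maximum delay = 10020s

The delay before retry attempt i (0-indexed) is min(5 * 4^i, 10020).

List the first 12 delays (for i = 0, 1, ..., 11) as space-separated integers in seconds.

Computing each delay:
  i=0: min(5*4^0, 10020) = 5
  i=1: min(5*4^1, 10020) = 20
  i=2: min(5*4^2, 10020) = 80
  i=3: min(5*4^3, 10020) = 320
  i=4: min(5*4^4, 10020) = 1280
  i=5: min(5*4^5, 10020) = 5120
  i=6: min(5*4^6, 10020) = 10020
  i=7: min(5*4^7, 10020) = 10020
  i=8: min(5*4^8, 10020) = 10020
  i=9: min(5*4^9, 10020) = 10020
  i=10: min(5*4^10, 10020) = 10020
  i=11: min(5*4^11, 10020) = 10020

Answer: 5 20 80 320 1280 5120 10020 10020 10020 10020 10020 10020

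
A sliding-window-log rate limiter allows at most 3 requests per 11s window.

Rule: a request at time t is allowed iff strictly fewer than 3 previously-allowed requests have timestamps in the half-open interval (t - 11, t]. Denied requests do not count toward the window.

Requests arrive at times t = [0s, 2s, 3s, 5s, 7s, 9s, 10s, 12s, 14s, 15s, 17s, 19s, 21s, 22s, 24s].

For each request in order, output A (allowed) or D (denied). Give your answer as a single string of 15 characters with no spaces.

Tracking allowed requests in the window:
  req#1 t=0s: ALLOW
  req#2 t=2s: ALLOW
  req#3 t=3s: ALLOW
  req#4 t=5s: DENY
  req#5 t=7s: DENY
  req#6 t=9s: DENY
  req#7 t=10s: DENY
  req#8 t=12s: ALLOW
  req#9 t=14s: ALLOW
  req#10 t=15s: ALLOW
  req#11 t=17s: DENY
  req#12 t=19s: DENY
  req#13 t=21s: DENY
  req#14 t=22s: DENY
  req#15 t=24s: ALLOW

Answer: AAADDDDAAADDDDA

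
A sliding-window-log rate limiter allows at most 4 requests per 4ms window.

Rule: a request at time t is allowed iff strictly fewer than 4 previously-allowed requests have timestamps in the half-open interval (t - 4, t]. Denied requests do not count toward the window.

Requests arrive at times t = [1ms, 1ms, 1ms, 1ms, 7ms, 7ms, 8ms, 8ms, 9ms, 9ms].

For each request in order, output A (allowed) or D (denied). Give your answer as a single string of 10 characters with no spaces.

Answer: AAAAAAAADD

Derivation:
Tracking allowed requests in the window:
  req#1 t=1ms: ALLOW
  req#2 t=1ms: ALLOW
  req#3 t=1ms: ALLOW
  req#4 t=1ms: ALLOW
  req#5 t=7ms: ALLOW
  req#6 t=7ms: ALLOW
  req#7 t=8ms: ALLOW
  req#8 t=8ms: ALLOW
  req#9 t=9ms: DENY
  req#10 t=9ms: DENY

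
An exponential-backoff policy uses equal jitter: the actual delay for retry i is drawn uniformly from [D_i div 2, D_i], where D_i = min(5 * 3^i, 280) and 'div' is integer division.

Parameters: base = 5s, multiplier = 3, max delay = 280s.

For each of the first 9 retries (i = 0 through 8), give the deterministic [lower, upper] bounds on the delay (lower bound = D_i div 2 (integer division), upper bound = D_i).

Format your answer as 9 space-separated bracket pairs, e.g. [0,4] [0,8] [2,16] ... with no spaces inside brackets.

Computing bounds per retry:
  i=0: D_i=min(5*3^0,280)=5, bounds=[2,5]
  i=1: D_i=min(5*3^1,280)=15, bounds=[7,15]
  i=2: D_i=min(5*3^2,280)=45, bounds=[22,45]
  i=3: D_i=min(5*3^3,280)=135, bounds=[67,135]
  i=4: D_i=min(5*3^4,280)=280, bounds=[140,280]
  i=5: D_i=min(5*3^5,280)=280, bounds=[140,280]
  i=6: D_i=min(5*3^6,280)=280, bounds=[140,280]
  i=7: D_i=min(5*3^7,280)=280, bounds=[140,280]
  i=8: D_i=min(5*3^8,280)=280, bounds=[140,280]

Answer: [2,5] [7,15] [22,45] [67,135] [140,280] [140,280] [140,280] [140,280] [140,280]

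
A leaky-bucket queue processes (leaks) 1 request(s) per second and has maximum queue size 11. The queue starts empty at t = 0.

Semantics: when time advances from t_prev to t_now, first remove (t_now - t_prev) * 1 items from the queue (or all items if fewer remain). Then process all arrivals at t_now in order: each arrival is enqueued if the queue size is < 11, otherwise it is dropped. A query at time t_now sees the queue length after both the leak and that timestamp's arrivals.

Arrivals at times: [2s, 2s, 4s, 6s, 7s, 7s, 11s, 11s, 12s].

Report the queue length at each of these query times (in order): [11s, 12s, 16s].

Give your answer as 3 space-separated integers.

Queue lengths at query times:
  query t=11s: backlog = 2
  query t=12s: backlog = 2
  query t=16s: backlog = 0

Answer: 2 2 0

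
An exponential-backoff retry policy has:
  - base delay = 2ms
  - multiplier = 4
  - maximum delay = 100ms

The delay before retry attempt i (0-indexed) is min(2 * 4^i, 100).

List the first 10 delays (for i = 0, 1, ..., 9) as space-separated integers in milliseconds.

Answer: 2 8 32 100 100 100 100 100 100 100

Derivation:
Computing each delay:
  i=0: min(2*4^0, 100) = 2
  i=1: min(2*4^1, 100) = 8
  i=2: min(2*4^2, 100) = 32
  i=3: min(2*4^3, 100) = 100
  i=4: min(2*4^4, 100) = 100
  i=5: min(2*4^5, 100) = 100
  i=6: min(2*4^6, 100) = 100
  i=7: min(2*4^7, 100) = 100
  i=8: min(2*4^8, 100) = 100
  i=9: min(2*4^9, 100) = 100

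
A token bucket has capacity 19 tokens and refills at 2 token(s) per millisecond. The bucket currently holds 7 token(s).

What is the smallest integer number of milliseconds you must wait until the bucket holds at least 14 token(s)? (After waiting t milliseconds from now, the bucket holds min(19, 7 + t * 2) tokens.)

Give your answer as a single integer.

Answer: 4

Derivation:
Need 7 + t * 2 >= 14, so t >= 7/2.
Smallest integer t = ceil(7/2) = 4.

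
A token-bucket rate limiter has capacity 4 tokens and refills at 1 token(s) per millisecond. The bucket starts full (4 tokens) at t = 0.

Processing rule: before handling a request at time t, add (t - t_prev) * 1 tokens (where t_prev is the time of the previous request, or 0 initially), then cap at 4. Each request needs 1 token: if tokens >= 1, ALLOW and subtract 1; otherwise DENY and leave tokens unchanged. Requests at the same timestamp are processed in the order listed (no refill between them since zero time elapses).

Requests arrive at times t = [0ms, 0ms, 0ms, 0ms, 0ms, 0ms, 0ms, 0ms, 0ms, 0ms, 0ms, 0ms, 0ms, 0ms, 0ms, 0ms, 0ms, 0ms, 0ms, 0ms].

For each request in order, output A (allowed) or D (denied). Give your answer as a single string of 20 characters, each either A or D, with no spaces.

Answer: AAAADDDDDDDDDDDDDDDD

Derivation:
Simulating step by step:
  req#1 t=0ms: ALLOW
  req#2 t=0ms: ALLOW
  req#3 t=0ms: ALLOW
  req#4 t=0ms: ALLOW
  req#5 t=0ms: DENY
  req#6 t=0ms: DENY
  req#7 t=0ms: DENY
  req#8 t=0ms: DENY
  req#9 t=0ms: DENY
  req#10 t=0ms: DENY
  req#11 t=0ms: DENY
  req#12 t=0ms: DENY
  req#13 t=0ms: DENY
  req#14 t=0ms: DENY
  req#15 t=0ms: DENY
  req#16 t=0ms: DENY
  req#17 t=0ms: DENY
  req#18 t=0ms: DENY
  req#19 t=0ms: DENY
  req#20 t=0ms: DENY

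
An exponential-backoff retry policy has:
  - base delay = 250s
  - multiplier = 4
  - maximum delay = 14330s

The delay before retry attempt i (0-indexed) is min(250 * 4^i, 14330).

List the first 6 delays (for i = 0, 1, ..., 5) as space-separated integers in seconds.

Computing each delay:
  i=0: min(250*4^0, 14330) = 250
  i=1: min(250*4^1, 14330) = 1000
  i=2: min(250*4^2, 14330) = 4000
  i=3: min(250*4^3, 14330) = 14330
  i=4: min(250*4^4, 14330) = 14330
  i=5: min(250*4^5, 14330) = 14330

Answer: 250 1000 4000 14330 14330 14330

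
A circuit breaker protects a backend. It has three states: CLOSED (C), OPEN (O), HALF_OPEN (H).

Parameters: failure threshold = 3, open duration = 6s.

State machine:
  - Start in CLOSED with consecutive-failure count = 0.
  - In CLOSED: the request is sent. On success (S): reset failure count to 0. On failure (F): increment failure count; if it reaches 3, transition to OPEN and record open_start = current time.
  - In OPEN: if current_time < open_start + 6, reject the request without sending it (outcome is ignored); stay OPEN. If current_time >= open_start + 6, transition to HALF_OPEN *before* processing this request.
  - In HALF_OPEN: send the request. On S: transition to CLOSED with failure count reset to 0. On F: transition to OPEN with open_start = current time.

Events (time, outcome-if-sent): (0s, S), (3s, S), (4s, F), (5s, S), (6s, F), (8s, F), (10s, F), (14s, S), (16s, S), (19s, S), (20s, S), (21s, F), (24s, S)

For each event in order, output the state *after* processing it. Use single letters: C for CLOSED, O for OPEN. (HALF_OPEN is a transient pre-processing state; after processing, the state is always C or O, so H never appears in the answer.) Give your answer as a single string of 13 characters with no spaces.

State after each event:
  event#1 t=0s outcome=S: state=CLOSED
  event#2 t=3s outcome=S: state=CLOSED
  event#3 t=4s outcome=F: state=CLOSED
  event#4 t=5s outcome=S: state=CLOSED
  event#5 t=6s outcome=F: state=CLOSED
  event#6 t=8s outcome=F: state=CLOSED
  event#7 t=10s outcome=F: state=OPEN
  event#8 t=14s outcome=S: state=OPEN
  event#9 t=16s outcome=S: state=CLOSED
  event#10 t=19s outcome=S: state=CLOSED
  event#11 t=20s outcome=S: state=CLOSED
  event#12 t=21s outcome=F: state=CLOSED
  event#13 t=24s outcome=S: state=CLOSED

Answer: CCCCCCOOCCCCC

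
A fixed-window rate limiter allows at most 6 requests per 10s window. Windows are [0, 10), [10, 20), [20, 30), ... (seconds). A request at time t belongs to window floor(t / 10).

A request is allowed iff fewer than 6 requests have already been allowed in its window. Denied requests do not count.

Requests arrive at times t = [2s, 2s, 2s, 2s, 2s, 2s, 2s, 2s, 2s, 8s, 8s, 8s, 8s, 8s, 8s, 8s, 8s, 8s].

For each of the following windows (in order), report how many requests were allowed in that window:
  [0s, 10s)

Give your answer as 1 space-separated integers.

Answer: 6

Derivation:
Processing requests:
  req#1 t=2s (window 0): ALLOW
  req#2 t=2s (window 0): ALLOW
  req#3 t=2s (window 0): ALLOW
  req#4 t=2s (window 0): ALLOW
  req#5 t=2s (window 0): ALLOW
  req#6 t=2s (window 0): ALLOW
  req#7 t=2s (window 0): DENY
  req#8 t=2s (window 0): DENY
  req#9 t=2s (window 0): DENY
  req#10 t=8s (window 0): DENY
  req#11 t=8s (window 0): DENY
  req#12 t=8s (window 0): DENY
  req#13 t=8s (window 0): DENY
  req#14 t=8s (window 0): DENY
  req#15 t=8s (window 0): DENY
  req#16 t=8s (window 0): DENY
  req#17 t=8s (window 0): DENY
  req#18 t=8s (window 0): DENY

Allowed counts by window: 6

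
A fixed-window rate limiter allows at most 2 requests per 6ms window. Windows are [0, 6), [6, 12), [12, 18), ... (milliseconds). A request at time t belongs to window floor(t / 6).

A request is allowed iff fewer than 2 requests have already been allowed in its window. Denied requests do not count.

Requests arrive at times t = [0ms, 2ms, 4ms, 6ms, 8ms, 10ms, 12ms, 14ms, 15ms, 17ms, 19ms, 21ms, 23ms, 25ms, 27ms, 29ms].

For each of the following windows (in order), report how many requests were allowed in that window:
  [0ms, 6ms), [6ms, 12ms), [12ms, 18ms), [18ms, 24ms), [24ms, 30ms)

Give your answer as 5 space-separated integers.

Answer: 2 2 2 2 2

Derivation:
Processing requests:
  req#1 t=0ms (window 0): ALLOW
  req#2 t=2ms (window 0): ALLOW
  req#3 t=4ms (window 0): DENY
  req#4 t=6ms (window 1): ALLOW
  req#5 t=8ms (window 1): ALLOW
  req#6 t=10ms (window 1): DENY
  req#7 t=12ms (window 2): ALLOW
  req#8 t=14ms (window 2): ALLOW
  req#9 t=15ms (window 2): DENY
  req#10 t=17ms (window 2): DENY
  req#11 t=19ms (window 3): ALLOW
  req#12 t=21ms (window 3): ALLOW
  req#13 t=23ms (window 3): DENY
  req#14 t=25ms (window 4): ALLOW
  req#15 t=27ms (window 4): ALLOW
  req#16 t=29ms (window 4): DENY

Allowed counts by window: 2 2 2 2 2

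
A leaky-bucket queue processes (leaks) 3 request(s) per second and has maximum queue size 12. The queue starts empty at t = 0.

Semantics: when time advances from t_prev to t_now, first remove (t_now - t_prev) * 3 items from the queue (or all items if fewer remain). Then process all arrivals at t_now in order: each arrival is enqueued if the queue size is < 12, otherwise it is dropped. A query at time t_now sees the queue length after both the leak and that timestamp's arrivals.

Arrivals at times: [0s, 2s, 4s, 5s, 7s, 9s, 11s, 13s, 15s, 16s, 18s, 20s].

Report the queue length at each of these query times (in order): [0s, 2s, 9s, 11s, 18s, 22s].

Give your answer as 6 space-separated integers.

Queue lengths at query times:
  query t=0s: backlog = 1
  query t=2s: backlog = 1
  query t=9s: backlog = 1
  query t=11s: backlog = 1
  query t=18s: backlog = 1
  query t=22s: backlog = 0

Answer: 1 1 1 1 1 0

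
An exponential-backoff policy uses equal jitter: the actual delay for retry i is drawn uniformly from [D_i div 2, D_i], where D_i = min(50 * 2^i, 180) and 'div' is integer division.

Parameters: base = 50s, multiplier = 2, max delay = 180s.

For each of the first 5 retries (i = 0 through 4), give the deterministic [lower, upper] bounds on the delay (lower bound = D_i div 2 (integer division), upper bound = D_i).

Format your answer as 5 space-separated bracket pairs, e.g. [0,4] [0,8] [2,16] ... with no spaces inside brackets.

Answer: [25,50] [50,100] [90,180] [90,180] [90,180]

Derivation:
Computing bounds per retry:
  i=0: D_i=min(50*2^0,180)=50, bounds=[25,50]
  i=1: D_i=min(50*2^1,180)=100, bounds=[50,100]
  i=2: D_i=min(50*2^2,180)=180, bounds=[90,180]
  i=3: D_i=min(50*2^3,180)=180, bounds=[90,180]
  i=4: D_i=min(50*2^4,180)=180, bounds=[90,180]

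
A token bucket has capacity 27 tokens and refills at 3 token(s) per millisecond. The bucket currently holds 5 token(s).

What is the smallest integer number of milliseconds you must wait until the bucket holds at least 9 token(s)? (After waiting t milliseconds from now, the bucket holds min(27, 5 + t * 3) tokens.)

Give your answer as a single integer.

Need 5 + t * 3 >= 9, so t >= 4/3.
Smallest integer t = ceil(4/3) = 2.

Answer: 2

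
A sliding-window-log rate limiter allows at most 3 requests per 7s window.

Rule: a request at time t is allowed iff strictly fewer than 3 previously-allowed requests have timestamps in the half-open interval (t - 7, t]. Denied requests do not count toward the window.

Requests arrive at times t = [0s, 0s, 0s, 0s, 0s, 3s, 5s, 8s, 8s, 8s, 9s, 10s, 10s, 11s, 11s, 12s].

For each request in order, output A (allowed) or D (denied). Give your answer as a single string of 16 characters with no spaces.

Tracking allowed requests in the window:
  req#1 t=0s: ALLOW
  req#2 t=0s: ALLOW
  req#3 t=0s: ALLOW
  req#4 t=0s: DENY
  req#5 t=0s: DENY
  req#6 t=3s: DENY
  req#7 t=5s: DENY
  req#8 t=8s: ALLOW
  req#9 t=8s: ALLOW
  req#10 t=8s: ALLOW
  req#11 t=9s: DENY
  req#12 t=10s: DENY
  req#13 t=10s: DENY
  req#14 t=11s: DENY
  req#15 t=11s: DENY
  req#16 t=12s: DENY

Answer: AAADDDDAAADDDDDD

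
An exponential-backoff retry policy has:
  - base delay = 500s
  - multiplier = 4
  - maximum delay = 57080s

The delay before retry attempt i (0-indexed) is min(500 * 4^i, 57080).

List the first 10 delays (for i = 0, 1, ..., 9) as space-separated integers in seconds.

Answer: 500 2000 8000 32000 57080 57080 57080 57080 57080 57080

Derivation:
Computing each delay:
  i=0: min(500*4^0, 57080) = 500
  i=1: min(500*4^1, 57080) = 2000
  i=2: min(500*4^2, 57080) = 8000
  i=3: min(500*4^3, 57080) = 32000
  i=4: min(500*4^4, 57080) = 57080
  i=5: min(500*4^5, 57080) = 57080
  i=6: min(500*4^6, 57080) = 57080
  i=7: min(500*4^7, 57080) = 57080
  i=8: min(500*4^8, 57080) = 57080
  i=9: min(500*4^9, 57080) = 57080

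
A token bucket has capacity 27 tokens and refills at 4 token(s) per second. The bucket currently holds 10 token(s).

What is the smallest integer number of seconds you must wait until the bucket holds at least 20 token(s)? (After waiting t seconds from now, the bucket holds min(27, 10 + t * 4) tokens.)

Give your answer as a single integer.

Answer: 3

Derivation:
Need 10 + t * 4 >= 20, so t >= 10/4.
Smallest integer t = ceil(10/4) = 3.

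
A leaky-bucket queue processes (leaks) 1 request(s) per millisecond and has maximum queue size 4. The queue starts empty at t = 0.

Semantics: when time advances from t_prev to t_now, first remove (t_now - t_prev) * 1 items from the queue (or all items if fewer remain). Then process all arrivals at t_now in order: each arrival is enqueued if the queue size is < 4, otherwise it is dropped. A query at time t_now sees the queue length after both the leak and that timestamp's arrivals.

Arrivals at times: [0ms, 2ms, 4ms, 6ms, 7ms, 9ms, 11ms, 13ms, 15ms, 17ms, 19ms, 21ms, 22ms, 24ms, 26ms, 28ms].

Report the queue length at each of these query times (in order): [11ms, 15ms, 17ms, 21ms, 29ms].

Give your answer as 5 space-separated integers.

Queue lengths at query times:
  query t=11ms: backlog = 1
  query t=15ms: backlog = 1
  query t=17ms: backlog = 1
  query t=21ms: backlog = 1
  query t=29ms: backlog = 0

Answer: 1 1 1 1 0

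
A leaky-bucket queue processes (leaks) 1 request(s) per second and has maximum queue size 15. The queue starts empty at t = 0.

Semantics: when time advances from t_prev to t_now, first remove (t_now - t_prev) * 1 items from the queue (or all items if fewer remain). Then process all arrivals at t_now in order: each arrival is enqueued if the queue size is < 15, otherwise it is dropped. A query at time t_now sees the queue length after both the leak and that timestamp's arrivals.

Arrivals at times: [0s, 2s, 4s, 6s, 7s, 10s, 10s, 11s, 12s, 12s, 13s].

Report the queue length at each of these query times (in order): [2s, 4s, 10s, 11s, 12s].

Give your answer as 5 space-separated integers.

Queue lengths at query times:
  query t=2s: backlog = 1
  query t=4s: backlog = 1
  query t=10s: backlog = 2
  query t=11s: backlog = 2
  query t=12s: backlog = 3

Answer: 1 1 2 2 3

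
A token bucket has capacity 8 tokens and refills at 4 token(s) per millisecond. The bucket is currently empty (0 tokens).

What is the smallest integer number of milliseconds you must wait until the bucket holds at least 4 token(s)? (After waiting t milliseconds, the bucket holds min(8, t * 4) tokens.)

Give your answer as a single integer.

Answer: 1

Derivation:
Need t * 4 >= 4, so t >= 4/4.
Smallest integer t = ceil(4/4) = 1.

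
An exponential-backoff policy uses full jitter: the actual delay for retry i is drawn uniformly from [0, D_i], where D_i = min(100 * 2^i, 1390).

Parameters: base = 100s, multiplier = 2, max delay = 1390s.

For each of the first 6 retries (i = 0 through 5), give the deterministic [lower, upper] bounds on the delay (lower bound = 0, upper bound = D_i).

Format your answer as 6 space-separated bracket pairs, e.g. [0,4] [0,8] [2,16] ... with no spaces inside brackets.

Computing bounds per retry:
  i=0: D_i=min(100*2^0,1390)=100, bounds=[0,100]
  i=1: D_i=min(100*2^1,1390)=200, bounds=[0,200]
  i=2: D_i=min(100*2^2,1390)=400, bounds=[0,400]
  i=3: D_i=min(100*2^3,1390)=800, bounds=[0,800]
  i=4: D_i=min(100*2^4,1390)=1390, bounds=[0,1390]
  i=5: D_i=min(100*2^5,1390)=1390, bounds=[0,1390]

Answer: [0,100] [0,200] [0,400] [0,800] [0,1390] [0,1390]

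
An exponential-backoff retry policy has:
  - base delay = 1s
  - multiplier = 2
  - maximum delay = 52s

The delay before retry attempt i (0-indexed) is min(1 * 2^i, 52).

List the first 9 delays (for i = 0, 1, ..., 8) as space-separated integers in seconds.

Computing each delay:
  i=0: min(1*2^0, 52) = 1
  i=1: min(1*2^1, 52) = 2
  i=2: min(1*2^2, 52) = 4
  i=3: min(1*2^3, 52) = 8
  i=4: min(1*2^4, 52) = 16
  i=5: min(1*2^5, 52) = 32
  i=6: min(1*2^6, 52) = 52
  i=7: min(1*2^7, 52) = 52
  i=8: min(1*2^8, 52) = 52

Answer: 1 2 4 8 16 32 52 52 52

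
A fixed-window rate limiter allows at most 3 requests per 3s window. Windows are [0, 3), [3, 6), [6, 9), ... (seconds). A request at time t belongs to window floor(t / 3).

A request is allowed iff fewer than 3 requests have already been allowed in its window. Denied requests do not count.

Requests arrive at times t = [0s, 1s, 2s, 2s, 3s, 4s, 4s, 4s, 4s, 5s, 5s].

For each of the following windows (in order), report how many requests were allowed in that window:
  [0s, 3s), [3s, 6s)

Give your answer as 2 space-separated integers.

Answer: 3 3

Derivation:
Processing requests:
  req#1 t=0s (window 0): ALLOW
  req#2 t=1s (window 0): ALLOW
  req#3 t=2s (window 0): ALLOW
  req#4 t=2s (window 0): DENY
  req#5 t=3s (window 1): ALLOW
  req#6 t=4s (window 1): ALLOW
  req#7 t=4s (window 1): ALLOW
  req#8 t=4s (window 1): DENY
  req#9 t=4s (window 1): DENY
  req#10 t=5s (window 1): DENY
  req#11 t=5s (window 1): DENY

Allowed counts by window: 3 3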